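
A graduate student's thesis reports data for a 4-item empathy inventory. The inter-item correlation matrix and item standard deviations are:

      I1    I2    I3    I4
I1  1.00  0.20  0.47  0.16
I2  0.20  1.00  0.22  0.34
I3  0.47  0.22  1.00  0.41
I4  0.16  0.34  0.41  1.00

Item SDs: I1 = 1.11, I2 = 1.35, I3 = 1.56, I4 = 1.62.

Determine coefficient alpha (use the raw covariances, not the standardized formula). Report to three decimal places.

coefficient alpha = 0.631

Σσ²ᵢ = 1.11² + 1.35² + 1.56² + 1.62² = 8.1126
Covariances σ_ij = r_ij · s_i · s_j:
  σ(I1,I2) = 0.20 × 1.11 × 1.35 = 0.2997
  σ(I1,I3) = 0.47 × 1.11 × 1.56 = 0.8139
  σ(I1,I4) = 0.16 × 1.11 × 1.62 = 0.2877
  σ(I2,I3) = 0.22 × 1.35 × 1.56 = 0.4633
  σ(I2,I4) = 0.34 × 1.35 × 1.62 = 0.7436
  σ(I3,I4) = 0.41 × 1.56 × 1.62 = 1.0362
σ²_T = Σσ²ᵢ + 2·Σσ_ij = 8.1126 + 2 × 3.6444 = 15.4014
α = (4/3)·(1 − 8.1126/15.4014) = 0.631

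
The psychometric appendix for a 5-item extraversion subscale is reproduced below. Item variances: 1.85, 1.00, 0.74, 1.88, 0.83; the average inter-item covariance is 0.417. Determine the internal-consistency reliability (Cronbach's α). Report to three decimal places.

Σσᵢ² = 1.85 + 1.00 + 0.74 + 1.88 + 0.83 = 6.30
Sum of the 10 distinct covariances = 10 × 0.417 = 4.170
Var(T) = Σσᵢ² + 2·Σcov = 6.30 + 2 × 4.170 = 14.640
α = (5/4)·(1 − 6.30/14.640) = 0.712

α = 0.712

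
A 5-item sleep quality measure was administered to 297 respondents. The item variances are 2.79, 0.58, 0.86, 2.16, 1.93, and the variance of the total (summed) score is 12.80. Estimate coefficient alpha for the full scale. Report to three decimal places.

Σσ²ᵢ = 2.79 + 0.58 + 0.86 + 2.16 + 1.93 = 8.32
α = (k/(k−1))·(1 − Σσ²ᵢ/σ²_total) = (5/4)·(1 − 8.32/12.80) = 0.438

coefficient alpha = 0.438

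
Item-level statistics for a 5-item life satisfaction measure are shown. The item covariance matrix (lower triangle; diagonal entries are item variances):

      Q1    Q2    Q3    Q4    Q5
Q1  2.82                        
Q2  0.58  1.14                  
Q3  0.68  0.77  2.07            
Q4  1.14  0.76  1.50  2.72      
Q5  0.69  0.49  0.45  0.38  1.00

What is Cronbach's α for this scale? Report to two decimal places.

Σσᵢ² = 2.82 + 1.14 + 2.07 + 2.72 + 1.00 = 9.75
Sum of the distinct covariances = 7.44
Var(T) = 9.75 + 2 × 7.44 = 24.63
α = (k/(k−1))·(1 − Σσᵢ²/Var(T)) = (5/4)·(1 − 9.75/24.63) = 0.76

α = 0.76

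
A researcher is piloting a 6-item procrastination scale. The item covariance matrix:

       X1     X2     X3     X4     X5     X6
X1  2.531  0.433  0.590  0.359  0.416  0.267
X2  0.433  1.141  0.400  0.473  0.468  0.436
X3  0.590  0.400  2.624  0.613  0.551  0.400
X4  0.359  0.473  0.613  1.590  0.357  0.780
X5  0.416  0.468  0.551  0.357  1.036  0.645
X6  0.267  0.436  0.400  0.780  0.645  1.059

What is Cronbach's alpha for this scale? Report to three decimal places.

ΣVar(i) = 2.531 + 1.141 + 2.624 + 1.590 + 1.036 + 1.059 = 9.981
Sum of the distinct covariances = 7.188
σ²_T = 9.981 + 2 × 7.188 = 24.357
α = (k/(k−1))·(1 − ΣVar(i)/σ²_T) = (6/5)·(1 − 9.981/24.357) = 0.708

α = 0.708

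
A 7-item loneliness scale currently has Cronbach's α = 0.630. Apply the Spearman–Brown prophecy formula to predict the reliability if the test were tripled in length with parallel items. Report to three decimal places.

Length factor m = 3
α' = m·α / (1 + (m−1)·α)
   = 3 × 0.630 / (1 + (3 − 1) × 0.630)
   = 1.8900 / 2.2600 = 0.836

predicted reliability = 0.836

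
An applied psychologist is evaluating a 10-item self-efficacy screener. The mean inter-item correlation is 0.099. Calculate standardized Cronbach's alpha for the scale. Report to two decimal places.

α = 0.52

Standardized α = k·r̄ / (1 + (k−1)·r̄) = 10 × 0.099 / (1 + 9 × 0.099)
  = 0.9900 / 1.8910 = 0.52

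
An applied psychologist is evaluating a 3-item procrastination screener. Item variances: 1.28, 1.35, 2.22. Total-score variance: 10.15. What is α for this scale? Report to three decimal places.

α = 0.783

Σσ²ᵢ = 1.28 + 1.35 + 2.22 = 4.85
α = (k/(k−1))·(1 − Σσ²ᵢ/σ²_T) = (3/2)·(1 − 4.85/10.15) = 0.783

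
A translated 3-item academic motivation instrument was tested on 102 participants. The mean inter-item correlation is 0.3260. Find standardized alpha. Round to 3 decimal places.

Standardized α = k·r̄ / (1 + (k−1)·r̄) = 3 × 0.3260 / (1 + 2 × 0.3260)
  = 0.9780 / 1.6520 = 0.592

standardized alpha = 0.592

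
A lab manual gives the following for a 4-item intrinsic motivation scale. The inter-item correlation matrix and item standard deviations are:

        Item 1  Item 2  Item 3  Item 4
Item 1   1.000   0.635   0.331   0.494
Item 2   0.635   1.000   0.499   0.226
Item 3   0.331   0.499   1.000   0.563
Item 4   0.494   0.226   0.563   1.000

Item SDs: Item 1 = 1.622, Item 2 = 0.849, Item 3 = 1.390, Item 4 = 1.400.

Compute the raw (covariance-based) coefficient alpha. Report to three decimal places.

Σσ²ᵢ = 1.622² + 0.849² + 1.390² + 1.400² = 7.2438
Covariances σ_ij = r_ij · s_i · s_j:
  σ(Item 1,Item 2) = 0.635 × 1.622 × 0.849 = 0.8744
  σ(Item 1,Item 3) = 0.331 × 1.622 × 1.390 = 0.7463
  σ(Item 1,Item 4) = 0.494 × 1.622 × 1.400 = 1.1218
  σ(Item 2,Item 3) = 0.499 × 0.849 × 1.390 = 0.5889
  σ(Item 2,Item 4) = 0.226 × 0.849 × 1.400 = 0.2686
  σ(Item 3,Item 4) = 0.563 × 1.390 × 1.400 = 1.0956
σ²_T = Σσ²ᵢ + 2·Σσ_ij = 7.2438 + 2 × 4.6956 = 16.6350
α = (4/3)·(1 − 7.2438/16.6350) = 0.753

coefficient alpha = 0.753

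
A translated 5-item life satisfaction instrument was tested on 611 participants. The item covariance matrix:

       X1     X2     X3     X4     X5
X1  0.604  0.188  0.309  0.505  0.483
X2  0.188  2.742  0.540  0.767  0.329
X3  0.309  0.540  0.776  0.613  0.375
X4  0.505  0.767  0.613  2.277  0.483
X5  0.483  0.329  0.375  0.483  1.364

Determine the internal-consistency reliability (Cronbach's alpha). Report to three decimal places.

Σσᵢ² = 0.604 + 2.742 + 0.776 + 2.277 + 1.364 = 7.763
Σ_{i<j} σ_ij = 4.592
σ²_total = 7.763 + 2 × 4.592 = 16.947
α = (k/(k−1))·(1 − Σσᵢ²/σ²_total) = (5/4)·(1 − 7.763/16.947) = 0.677

α = 0.677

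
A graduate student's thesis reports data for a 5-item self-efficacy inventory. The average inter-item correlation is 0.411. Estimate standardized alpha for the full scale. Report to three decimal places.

Standardized α = k·r̄ / (1 + (k−1)·r̄) = 5 × 0.411 / (1 + 4 × 0.411)
  = 2.0550 / 2.6440 = 0.777

α = 0.777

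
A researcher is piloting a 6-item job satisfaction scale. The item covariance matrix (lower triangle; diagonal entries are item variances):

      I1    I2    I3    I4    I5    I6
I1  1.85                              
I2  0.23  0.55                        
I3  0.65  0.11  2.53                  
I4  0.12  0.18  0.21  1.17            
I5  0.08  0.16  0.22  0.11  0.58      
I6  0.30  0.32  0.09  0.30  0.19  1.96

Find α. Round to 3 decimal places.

ΣVar(i) = 1.85 + 0.55 + 2.53 + 1.17 + 0.58 + 1.96 = 8.64
Sum of the distinct covariances = 3.27
Var(T) = 8.64 + 2 × 3.27 = 15.18
α = (k/(k−1))·(1 − ΣVar(i)/Var(T)) = (6/5)·(1 − 8.64/15.18) = 0.517

α = 0.517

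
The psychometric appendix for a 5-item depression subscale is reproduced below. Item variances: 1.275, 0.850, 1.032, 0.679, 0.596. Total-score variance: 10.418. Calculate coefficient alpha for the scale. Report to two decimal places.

α = 0.72

sum of item variances = 1.275 + 0.850 + 1.032 + 0.679 + 0.596 = 4.432
α = (k/(k−1))·(1 − sum of item variances/σ²_T) = (5/4)·(1 − 4.432/10.418) = 0.72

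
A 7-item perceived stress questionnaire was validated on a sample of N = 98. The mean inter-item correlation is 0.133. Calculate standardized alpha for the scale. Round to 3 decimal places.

Standardized α = k·r̄ / (1 + (k−1)·r̄) = 7 × 0.133 / (1 + 6 × 0.133)
  = 0.9310 / 1.7980 = 0.518

α = 0.518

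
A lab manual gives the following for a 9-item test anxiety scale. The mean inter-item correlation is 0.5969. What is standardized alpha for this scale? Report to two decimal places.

Standardized α = k·r̄ / (1 + (k−1)·r̄) = 9 × 0.5969 / (1 + 8 × 0.5969)
  = 5.3721 / 5.7752 = 0.93

standardized alpha = 0.93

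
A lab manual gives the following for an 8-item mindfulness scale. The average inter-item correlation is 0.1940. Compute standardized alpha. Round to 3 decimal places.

standardized alpha = 0.658

Standardized α = k·r̄ / (1 + (k−1)·r̄) = 8 × 0.1940 / (1 + 7 × 0.1940)
  = 1.5520 / 2.3580 = 0.658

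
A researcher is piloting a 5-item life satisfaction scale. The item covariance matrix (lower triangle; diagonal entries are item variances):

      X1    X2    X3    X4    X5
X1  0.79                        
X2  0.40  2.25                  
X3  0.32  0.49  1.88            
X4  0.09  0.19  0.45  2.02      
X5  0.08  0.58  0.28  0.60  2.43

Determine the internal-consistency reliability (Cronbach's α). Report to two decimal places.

α = 0.53

Σσ²ᵢ = 0.79 + 2.25 + 1.88 + 2.02 + 2.43 = 9.37
Sum of the distinct covariances = 3.48
total variance = 9.37 + 2 × 3.48 = 16.33
α = (k/(k−1))·(1 − Σσ²ᵢ/total variance) = (5/4)·(1 − 9.37/16.33) = 0.53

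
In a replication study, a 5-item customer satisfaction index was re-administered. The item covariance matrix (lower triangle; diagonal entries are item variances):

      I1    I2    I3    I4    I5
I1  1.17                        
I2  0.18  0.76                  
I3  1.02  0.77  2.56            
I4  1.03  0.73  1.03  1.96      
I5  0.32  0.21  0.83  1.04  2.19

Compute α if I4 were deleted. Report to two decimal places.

α = 0.67

Remaining items: I1, I2, I3, I5 (k = 4).
Σσᵢ² = 1.17 + 0.76 + 2.56 + 2.19 = 6.68
Var(T) = 6.68 + 2 × 3.33 = 13.34
α (item deleted) = (4/3)·(1 − 6.68/13.34) = 0.67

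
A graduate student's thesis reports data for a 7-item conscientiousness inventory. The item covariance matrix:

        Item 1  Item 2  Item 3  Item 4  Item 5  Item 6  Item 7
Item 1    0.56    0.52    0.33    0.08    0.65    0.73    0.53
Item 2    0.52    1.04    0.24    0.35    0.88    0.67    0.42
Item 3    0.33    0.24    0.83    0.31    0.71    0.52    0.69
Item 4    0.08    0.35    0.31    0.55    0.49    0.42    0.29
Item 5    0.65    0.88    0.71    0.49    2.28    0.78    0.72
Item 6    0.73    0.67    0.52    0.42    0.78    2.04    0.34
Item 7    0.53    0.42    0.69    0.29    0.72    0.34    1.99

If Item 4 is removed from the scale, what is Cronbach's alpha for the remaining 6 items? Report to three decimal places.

Remaining items: Item 1, Item 2, Item 3, Item 5, Item 6, Item 7 (k = 6).
Σσ²ᵢ = 0.56 + 1.04 + 0.83 + 2.28 + 2.04 + 1.99 = 8.74
σ²_total = 8.74 + 2 × 8.73 = 26.20
α (item deleted) = (6/5)·(1 − 8.74/26.20) = 0.800

Cronbach's alpha = 0.800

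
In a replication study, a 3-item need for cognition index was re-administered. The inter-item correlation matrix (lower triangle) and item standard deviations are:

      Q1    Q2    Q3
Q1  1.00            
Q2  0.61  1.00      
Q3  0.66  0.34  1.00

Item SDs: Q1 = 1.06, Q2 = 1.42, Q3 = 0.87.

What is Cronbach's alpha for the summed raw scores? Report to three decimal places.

α = 0.750

Σσ²ᵢ = 1.06² + 1.42² + 0.87² = 3.8969
Covariances σ_ij = r_ij · s_i · s_j:
  σ(Q1,Q2) = 0.61 × 1.06 × 1.42 = 0.9182
  σ(Q1,Q3) = 0.66 × 1.06 × 0.87 = 0.6087
  σ(Q2,Q3) = 0.34 × 1.42 × 0.87 = 0.4200
σ²_T = Σσ²ᵢ + 2·Σσ_ij = 3.8969 + 2 × 1.9469 = 7.7907
α = (3/2)·(1 − 3.8969/7.7907) = 0.750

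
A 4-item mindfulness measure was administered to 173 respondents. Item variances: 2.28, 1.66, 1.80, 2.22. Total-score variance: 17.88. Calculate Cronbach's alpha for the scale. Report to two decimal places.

α = 0.74

Σσ²ᵢ = 2.28 + 1.66 + 1.80 + 2.22 = 7.96
α = (k/(k−1))·(1 − Σσ²ᵢ/σ²_T) = (4/3)·(1 − 7.96/17.88) = 0.74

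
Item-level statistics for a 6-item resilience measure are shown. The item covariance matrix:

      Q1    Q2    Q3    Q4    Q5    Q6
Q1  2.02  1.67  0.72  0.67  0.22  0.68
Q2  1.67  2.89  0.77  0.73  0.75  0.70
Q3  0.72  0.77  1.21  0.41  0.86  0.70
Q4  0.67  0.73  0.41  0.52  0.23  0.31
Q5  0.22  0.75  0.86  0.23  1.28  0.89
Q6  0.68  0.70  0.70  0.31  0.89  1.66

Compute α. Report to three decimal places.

Σσ²ᵢ = 2.02 + 2.89 + 1.21 + 0.52 + 1.28 + 1.66 = 9.58
Sum of the distinct covariances = 10.31
total variance = 9.58 + 2 × 10.31 = 30.20
α = (k/(k−1))·(1 − Σσ²ᵢ/total variance) = (6/5)·(1 − 9.58/30.20) = 0.819

α = 0.819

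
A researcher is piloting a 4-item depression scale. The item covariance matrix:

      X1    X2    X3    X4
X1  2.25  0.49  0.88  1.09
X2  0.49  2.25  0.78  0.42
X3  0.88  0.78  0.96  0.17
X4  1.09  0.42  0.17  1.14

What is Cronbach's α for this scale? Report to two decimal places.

Σσ²ᵢ = 2.25 + 2.25 + 0.96 + 1.14 = 6.60
Sum of off-diagonal covariances = 3.83
Var(T) = 6.60 + 2 × 3.83 = 14.26
α = (k/(k−1))·(1 − Σσ²ᵢ/Var(T)) = (4/3)·(1 − 6.60/14.26) = 0.72

Cronbach's α = 0.72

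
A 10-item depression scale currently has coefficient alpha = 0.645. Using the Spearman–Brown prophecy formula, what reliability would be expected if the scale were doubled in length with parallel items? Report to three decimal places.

Length factor m = 2
α' = m·α / (1 + (m−1)·α)
   = 2 × 0.645 / (1 + (2 − 1) × 0.645)
   = 1.2900 / 1.6450 = 0.784

predicted reliability = 0.784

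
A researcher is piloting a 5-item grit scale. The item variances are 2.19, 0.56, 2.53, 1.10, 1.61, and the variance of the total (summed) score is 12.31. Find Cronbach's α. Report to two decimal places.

ΣVar(i) = 2.19 + 0.56 + 2.53 + 1.10 + 1.61 = 7.99
α = (k/(k−1))·(1 − ΣVar(i)/σ²_T) = (5/4)·(1 − 7.99/12.31) = 0.44

α = 0.44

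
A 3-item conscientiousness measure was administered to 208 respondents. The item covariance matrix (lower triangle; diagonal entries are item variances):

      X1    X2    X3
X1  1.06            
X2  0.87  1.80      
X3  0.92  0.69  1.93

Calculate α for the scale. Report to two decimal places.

α = 0.76

ΣVar(i) = 1.06 + 1.80 + 1.93 = 4.79
Sum of the distinct covariances = 2.48
σ²_T = 4.79 + 2 × 2.48 = 9.75
α = (k/(k−1))·(1 − ΣVar(i)/σ²_T) = (3/2)·(1 − 4.79/9.75) = 0.76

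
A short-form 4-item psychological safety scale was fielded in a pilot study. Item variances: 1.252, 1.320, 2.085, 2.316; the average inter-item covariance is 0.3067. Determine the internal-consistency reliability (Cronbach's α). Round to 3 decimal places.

sum of item variances = 1.252 + 1.320 + 2.085 + 2.316 = 6.973
Sum of the 6 distinct covariances = 6 × 0.3067 = 1.8402
σ²_total = sum of item variances + 2·Σcov = 6.973 + 2 × 1.8402 = 10.6534
α = (4/3)·(1 − 6.973/10.6534) = 0.461

Cronbach's α = 0.461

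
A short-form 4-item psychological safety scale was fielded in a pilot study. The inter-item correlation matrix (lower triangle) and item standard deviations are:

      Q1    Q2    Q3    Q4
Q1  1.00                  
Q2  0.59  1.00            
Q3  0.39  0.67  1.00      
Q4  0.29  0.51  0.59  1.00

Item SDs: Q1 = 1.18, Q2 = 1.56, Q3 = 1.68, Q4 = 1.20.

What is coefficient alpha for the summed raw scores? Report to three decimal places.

Σσ²ᵢ = 1.18² + 1.56² + 1.68² + 1.20² = 8.0884
Covariances σ_ij = r_ij · s_i · s_j:
  σ(Q1,Q2) = 0.59 × 1.18 × 1.56 = 1.0861
  σ(Q1,Q3) = 0.39 × 1.18 × 1.68 = 0.7731
  σ(Q1,Q4) = 0.29 × 1.18 × 1.20 = 0.4106
  σ(Q2,Q3) = 0.67 × 1.56 × 1.68 = 1.7559
  σ(Q2,Q4) = 0.51 × 1.56 × 1.20 = 0.9547
  σ(Q3,Q4) = 0.59 × 1.68 × 1.20 = 1.1894
σ²_T = Σσ²ᵢ + 2·Σσ_ij = 8.0884 + 2 × 6.1698 = 20.4280
α = (4/3)·(1 − 8.0884/20.4280) = 0.805

coefficient alpha = 0.805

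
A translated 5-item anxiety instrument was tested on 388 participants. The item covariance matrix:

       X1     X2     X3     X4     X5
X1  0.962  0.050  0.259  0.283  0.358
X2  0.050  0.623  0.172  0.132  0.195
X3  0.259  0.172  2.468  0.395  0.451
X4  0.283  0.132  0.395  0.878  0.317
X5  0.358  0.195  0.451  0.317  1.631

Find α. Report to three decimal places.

Σσ²ᵢ = 0.962 + 0.623 + 2.468 + 0.878 + 1.631 = 6.562
Sum of the distinct covariances = 2.612
σ²_T = 6.562 + 2 × 2.612 = 11.786
α = (k/(k−1))·(1 − Σσ²ᵢ/σ²_T) = (5/4)·(1 − 6.562/11.786) = 0.554

α = 0.554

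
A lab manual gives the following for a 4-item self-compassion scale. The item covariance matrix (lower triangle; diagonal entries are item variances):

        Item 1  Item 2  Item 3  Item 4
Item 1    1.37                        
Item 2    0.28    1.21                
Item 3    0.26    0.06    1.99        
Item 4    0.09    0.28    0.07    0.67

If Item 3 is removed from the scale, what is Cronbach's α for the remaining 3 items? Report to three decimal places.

Cronbach's α = 0.429

Remaining items: Item 1, Item 2, Item 4 (k = 3).
Σσ²ᵢ = 1.37 + 1.21 + 0.67 = 3.25
σ²_T = 3.25 + 2 × 0.65 = 4.55
α (item deleted) = (3/2)·(1 − 3.25/4.55) = 0.429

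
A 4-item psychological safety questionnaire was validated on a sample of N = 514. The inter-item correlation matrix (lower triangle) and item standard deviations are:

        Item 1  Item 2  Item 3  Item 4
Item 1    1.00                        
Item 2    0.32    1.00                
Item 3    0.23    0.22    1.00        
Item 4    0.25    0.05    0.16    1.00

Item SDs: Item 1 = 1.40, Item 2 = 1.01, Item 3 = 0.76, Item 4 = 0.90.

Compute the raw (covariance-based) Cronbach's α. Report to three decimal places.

Σσ²ᵢ = 1.40² + 1.01² + 0.76² + 0.90² = 4.3677
Covariances σ_ij = r_ij · s_i · s_j:
  σ(Item 1,Item 2) = 0.32 × 1.40 × 1.01 = 0.4525
  σ(Item 1,Item 3) = 0.23 × 1.40 × 0.76 = 0.2447
  σ(Item 1,Item 4) = 0.25 × 1.40 × 0.90 = 0.3150
  σ(Item 2,Item 3) = 0.22 × 1.01 × 0.76 = 0.1689
  σ(Item 2,Item 4) = 0.05 × 1.01 × 0.90 = 0.0455
  σ(Item 3,Item 4) = 0.16 × 0.76 × 0.90 = 0.1094
σ²_T = Σσ²ᵢ + 2·Σσ_ij = 4.3677 + 2 × 1.3360 = 7.0397
α = (4/3)·(1 − 4.3677/7.0397) = 0.506

Cronbach's α = 0.506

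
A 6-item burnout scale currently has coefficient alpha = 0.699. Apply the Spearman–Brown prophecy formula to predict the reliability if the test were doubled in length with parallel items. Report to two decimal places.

predicted reliability = 0.82

Length factor m = 2
α' = m·α / (1 + (m−1)·α)
   = 2 × 0.699 / (1 + (2 − 1) × 0.699)
   = 1.3980 / 1.6990 = 0.82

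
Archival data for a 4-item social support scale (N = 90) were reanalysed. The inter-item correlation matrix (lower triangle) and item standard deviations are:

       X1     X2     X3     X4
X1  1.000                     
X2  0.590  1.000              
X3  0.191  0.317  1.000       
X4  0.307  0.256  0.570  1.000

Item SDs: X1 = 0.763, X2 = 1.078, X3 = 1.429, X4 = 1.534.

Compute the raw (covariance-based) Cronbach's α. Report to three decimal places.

Σσ²ᵢ = 0.763² + 1.078² + 1.429² + 1.534² = 6.1395
Covariances σ_ij = r_ij · s_i · s_j:
  σ(X1,X2) = 0.590 × 0.763 × 1.078 = 0.4853
  σ(X1,X3) = 0.191 × 0.763 × 1.429 = 0.2083
  σ(X1,X4) = 0.307 × 0.763 × 1.534 = 0.3593
  σ(X2,X3) = 0.317 × 1.078 × 1.429 = 0.4883
  σ(X2,X4) = 0.256 × 1.078 × 1.534 = 0.4233
  σ(X3,X4) = 0.570 × 1.429 × 1.534 = 1.2495
σ²_T = Σσ²ᵢ + 2·Σσ_ij = 6.1395 + 2 × 3.2140 = 12.5675
α = (4/3)·(1 − 6.1395/12.5675) = 0.682

α = 0.682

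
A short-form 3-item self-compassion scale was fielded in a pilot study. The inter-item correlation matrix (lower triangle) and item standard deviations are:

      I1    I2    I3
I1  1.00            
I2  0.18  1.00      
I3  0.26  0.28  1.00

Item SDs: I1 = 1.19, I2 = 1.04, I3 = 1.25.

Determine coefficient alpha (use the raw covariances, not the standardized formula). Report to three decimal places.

α = 0.486

Σσ²ᵢ = 1.19² + 1.04² + 1.25² = 4.0602
Covariances σ_ij = r_ij · s_i · s_j:
  σ(I1,I2) = 0.18 × 1.19 × 1.04 = 0.2228
  σ(I1,I3) = 0.26 × 1.19 × 1.25 = 0.3868
  σ(I2,I3) = 0.28 × 1.04 × 1.25 = 0.3640
σ²_T = Σσ²ᵢ + 2·Σσ_ij = 4.0602 + 2 × 0.9736 = 6.0074
α = (3/2)·(1 − 4.0602/6.0074) = 0.486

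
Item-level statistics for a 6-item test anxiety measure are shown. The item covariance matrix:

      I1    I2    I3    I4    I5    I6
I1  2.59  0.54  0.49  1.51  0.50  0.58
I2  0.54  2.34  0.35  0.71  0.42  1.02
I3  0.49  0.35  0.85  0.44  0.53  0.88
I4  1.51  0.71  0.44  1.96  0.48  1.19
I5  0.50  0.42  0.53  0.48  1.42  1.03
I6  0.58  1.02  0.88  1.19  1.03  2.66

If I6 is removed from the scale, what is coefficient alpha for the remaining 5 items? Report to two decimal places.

coefficient alpha = 0.71

Remaining items: I1, I2, I3, I4, I5 (k = 5).
sum of item variances = 2.59 + 2.34 + 0.85 + 1.96 + 1.42 = 9.16
σ²_T = 9.16 + 2 × 5.97 = 21.10
α (item deleted) = (5/4)·(1 − 9.16/21.10) = 0.71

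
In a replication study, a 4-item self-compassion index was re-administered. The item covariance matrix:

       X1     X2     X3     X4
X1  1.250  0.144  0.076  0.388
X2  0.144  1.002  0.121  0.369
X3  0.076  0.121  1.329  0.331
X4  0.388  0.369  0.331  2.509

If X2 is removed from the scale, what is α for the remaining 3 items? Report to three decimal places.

α = 0.357

Remaining items: X1, X3, X4 (k = 3).
sum of item variances = 1.250 + 1.329 + 2.509 = 5.088
total variance = 5.088 + 2 × 0.795 = 6.678
α (item deleted) = (3/2)·(1 − 5.088/6.678) = 0.357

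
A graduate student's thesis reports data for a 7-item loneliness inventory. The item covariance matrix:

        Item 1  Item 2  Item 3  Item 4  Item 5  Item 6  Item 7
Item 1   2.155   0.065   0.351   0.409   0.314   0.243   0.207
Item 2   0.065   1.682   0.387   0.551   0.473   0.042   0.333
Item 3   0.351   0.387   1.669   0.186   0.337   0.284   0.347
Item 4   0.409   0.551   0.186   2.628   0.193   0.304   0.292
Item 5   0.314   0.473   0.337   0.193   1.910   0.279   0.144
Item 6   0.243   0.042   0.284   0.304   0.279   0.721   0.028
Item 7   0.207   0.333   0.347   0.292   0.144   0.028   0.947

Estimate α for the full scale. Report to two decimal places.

α = 0.58

Σσᵢ² = 2.155 + 1.682 + 1.669 + 2.628 + 1.910 + 0.721 + 0.947 = 11.712
Sum of the distinct covariances = 5.769
total variance = 11.712 + 2 × 5.769 = 23.250
α = (k/(k−1))·(1 − Σσᵢ²/total variance) = (7/6)·(1 − 11.712/23.250) = 0.58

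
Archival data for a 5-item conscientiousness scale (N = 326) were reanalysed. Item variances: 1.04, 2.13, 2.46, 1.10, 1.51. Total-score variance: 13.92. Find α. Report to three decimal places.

α = 0.510

ΣVar(i) = 1.04 + 2.13 + 2.46 + 1.10 + 1.51 = 8.24
α = (k/(k−1))·(1 − ΣVar(i)/Var(T)) = (5/4)·(1 − 8.24/13.92) = 0.510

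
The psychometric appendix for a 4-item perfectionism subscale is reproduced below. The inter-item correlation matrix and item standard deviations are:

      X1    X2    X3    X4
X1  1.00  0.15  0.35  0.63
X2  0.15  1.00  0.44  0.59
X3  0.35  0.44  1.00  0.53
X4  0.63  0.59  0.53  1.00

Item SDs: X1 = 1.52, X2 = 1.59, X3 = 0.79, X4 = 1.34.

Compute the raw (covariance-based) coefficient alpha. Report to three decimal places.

α = 0.733

Σσ²ᵢ = 1.52² + 1.59² + 0.79² + 1.34² = 7.2582
Covariances σ_ij = r_ij · s_i · s_j:
  σ(X1,X2) = 0.15 × 1.52 × 1.59 = 0.3625
  σ(X1,X3) = 0.35 × 1.52 × 0.79 = 0.4203
  σ(X1,X4) = 0.63 × 1.52 × 1.34 = 1.2832
  σ(X2,X3) = 0.44 × 1.59 × 0.79 = 0.5527
  σ(X2,X4) = 0.59 × 1.59 × 1.34 = 1.2571
  σ(X3,X4) = 0.53 × 0.79 × 1.34 = 0.5611
σ²_T = Σσ²ᵢ + 2·Σσ_ij = 7.2582 + 2 × 4.4369 = 16.1320
α = (4/3)·(1 − 7.2582/16.1320) = 0.733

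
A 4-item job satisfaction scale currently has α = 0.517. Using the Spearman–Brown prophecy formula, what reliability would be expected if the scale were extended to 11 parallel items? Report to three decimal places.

Length factor m = 11/4 = 2.7500
α' = m·α / (1 + (m−1)·α)
   = 11/4 × 0.517 / (1 + (11/4 − 1) × 0.517)
   = 1.4218 / 1.9047 = 0.746

predicted reliability = 0.746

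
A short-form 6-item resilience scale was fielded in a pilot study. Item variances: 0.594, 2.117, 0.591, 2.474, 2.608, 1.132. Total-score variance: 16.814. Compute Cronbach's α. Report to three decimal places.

α = 0.521

Σσ²ᵢ = 0.594 + 2.117 + 0.591 + 2.474 + 2.608 + 1.132 = 9.516
α = (k/(k−1))·(1 − Σσ²ᵢ/σ²_total) = (6/5)·(1 − 9.516/16.814) = 0.521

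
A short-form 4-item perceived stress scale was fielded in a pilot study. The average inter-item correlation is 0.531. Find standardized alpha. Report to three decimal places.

Standardized α = k·r̄ / (1 + (k−1)·r̄) = 4 × 0.531 / (1 + 3 × 0.531)
  = 2.1240 / 2.5930 = 0.819

α = 0.819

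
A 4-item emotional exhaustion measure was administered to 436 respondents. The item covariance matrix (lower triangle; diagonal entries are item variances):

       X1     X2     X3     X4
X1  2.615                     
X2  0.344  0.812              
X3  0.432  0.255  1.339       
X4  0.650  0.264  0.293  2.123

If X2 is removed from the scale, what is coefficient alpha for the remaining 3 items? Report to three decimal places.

Remaining items: X1, X3, X4 (k = 3).
sum of item variances = 2.615 + 1.339 + 2.123 = 6.077
Var(T) = 6.077 + 2 × 1.375 = 8.827
α (item deleted) = (3/2)·(1 − 6.077/8.827) = 0.467

coefficient alpha = 0.467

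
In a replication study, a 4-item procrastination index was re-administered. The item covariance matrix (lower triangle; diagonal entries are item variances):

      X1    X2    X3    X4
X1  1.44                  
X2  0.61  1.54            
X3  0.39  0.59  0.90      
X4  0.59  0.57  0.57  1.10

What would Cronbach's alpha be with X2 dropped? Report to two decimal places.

Cronbach's alpha = 0.71

Remaining items: X1, X3, X4 (k = 3).
ΣVar(i) = 1.44 + 0.90 + 1.10 = 3.44
Var(T) = 3.44 + 2 × 1.55 = 6.54
α (item deleted) = (3/2)·(1 − 3.44/6.54) = 0.71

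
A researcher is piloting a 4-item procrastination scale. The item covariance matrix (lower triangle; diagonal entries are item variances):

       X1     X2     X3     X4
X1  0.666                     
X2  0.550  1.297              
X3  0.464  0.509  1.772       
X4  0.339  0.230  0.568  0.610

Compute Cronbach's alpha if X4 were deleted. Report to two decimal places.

Remaining items: X1, X2, X3 (k = 3).
ΣVar(i) = 0.666 + 1.297 + 1.772 = 3.735
total variance = 3.735 + 2 × 1.523 = 6.781
α (item deleted) = (3/2)·(1 − 3.735/6.781) = 0.67

α = 0.67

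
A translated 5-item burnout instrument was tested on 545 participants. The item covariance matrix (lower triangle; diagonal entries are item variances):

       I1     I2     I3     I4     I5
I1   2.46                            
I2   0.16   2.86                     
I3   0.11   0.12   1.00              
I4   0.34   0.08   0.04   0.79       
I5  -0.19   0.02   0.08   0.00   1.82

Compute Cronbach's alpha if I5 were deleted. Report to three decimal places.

α = 0.257

Remaining items: I1, I2, I3, I4 (k = 4).
Σσᵢ² = 2.46 + 2.86 + 1.00 + 0.79 = 7.11
σ²_total = 7.11 + 2 × 0.85 = 8.81
α (item deleted) = (4/3)·(1 − 7.11/8.81) = 0.257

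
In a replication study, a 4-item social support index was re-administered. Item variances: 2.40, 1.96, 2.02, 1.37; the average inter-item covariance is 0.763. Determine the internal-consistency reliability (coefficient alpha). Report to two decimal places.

coefficient alpha = 0.72

sum of item variances = 2.40 + 1.96 + 2.02 + 1.37 = 7.75
Sum of the 6 distinct covariances = 6 × 0.763 = 4.578
σ²_total = sum of item variances + 2·Σcov = 7.75 + 2 × 4.578 = 16.906
α = (4/3)·(1 − 7.75/16.906) = 0.72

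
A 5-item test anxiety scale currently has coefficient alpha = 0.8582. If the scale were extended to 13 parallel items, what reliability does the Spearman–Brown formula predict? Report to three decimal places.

predicted reliability = 0.940

Length factor m = 13/5 = 2.6000
α' = m·α / (1 + (m−1)·α)
   = 13/5 × 0.8582 / (1 + (13/5 − 1) × 0.8582)
   = 2.2313 / 2.3731 = 0.940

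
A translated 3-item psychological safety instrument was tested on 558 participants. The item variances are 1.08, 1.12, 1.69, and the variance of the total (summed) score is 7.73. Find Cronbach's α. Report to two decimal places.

α = 0.75

ΣVar(i) = 1.08 + 1.12 + 1.69 = 3.89
α = (k/(k−1))·(1 − ΣVar(i)/Var(T)) = (3/2)·(1 − 3.89/7.73) = 0.75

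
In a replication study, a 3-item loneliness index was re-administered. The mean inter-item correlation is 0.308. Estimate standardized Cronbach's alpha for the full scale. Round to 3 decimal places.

α = 0.572

Standardized α = k·r̄ / (1 + (k−1)·r̄) = 3 × 0.308 / (1 + 2 × 0.308)
  = 0.9240 / 1.6160 = 0.572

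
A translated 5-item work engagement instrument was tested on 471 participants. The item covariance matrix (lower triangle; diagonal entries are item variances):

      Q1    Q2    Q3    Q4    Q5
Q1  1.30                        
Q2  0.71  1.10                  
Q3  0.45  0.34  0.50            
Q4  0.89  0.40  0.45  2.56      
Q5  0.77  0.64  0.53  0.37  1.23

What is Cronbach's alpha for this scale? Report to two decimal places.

sum of item variances = 1.30 + 1.10 + 0.50 + 2.56 + 1.23 = 6.69
Σ_{i<j} σ_ij = 5.55
σ²_total = 6.69 + 2 × 5.55 = 17.79
α = (k/(k−1))·(1 − sum of item variances/σ²_total) = (5/4)·(1 − 6.69/17.79) = 0.78

α = 0.78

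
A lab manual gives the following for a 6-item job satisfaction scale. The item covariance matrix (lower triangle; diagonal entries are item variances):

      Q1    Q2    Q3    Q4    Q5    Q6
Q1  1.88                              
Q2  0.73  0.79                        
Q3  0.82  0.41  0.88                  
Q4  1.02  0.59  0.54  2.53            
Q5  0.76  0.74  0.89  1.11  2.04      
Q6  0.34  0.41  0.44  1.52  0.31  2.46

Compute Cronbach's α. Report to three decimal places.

ΣVar(i) = 1.88 + 0.79 + 0.88 + 2.53 + 2.04 + 2.46 = 10.58
Sum of off-diagonal covariances = 10.63
total variance = 10.58 + 2 × 10.63 = 31.84
α = (k/(k−1))·(1 − ΣVar(i)/total variance) = (6/5)·(1 − 10.58/31.84) = 0.801

Cronbach's α = 0.801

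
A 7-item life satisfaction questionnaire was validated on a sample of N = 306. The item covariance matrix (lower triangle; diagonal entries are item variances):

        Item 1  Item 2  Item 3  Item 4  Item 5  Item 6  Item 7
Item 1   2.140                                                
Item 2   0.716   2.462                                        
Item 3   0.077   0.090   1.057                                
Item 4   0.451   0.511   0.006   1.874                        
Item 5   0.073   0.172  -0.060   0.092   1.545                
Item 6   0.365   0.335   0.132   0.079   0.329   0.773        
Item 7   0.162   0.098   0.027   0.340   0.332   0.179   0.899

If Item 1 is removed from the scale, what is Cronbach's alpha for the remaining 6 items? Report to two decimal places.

α = 0.46

Remaining items: Item 2, Item 3, Item 4, Item 5, Item 6, Item 7 (k = 6).
Σσᵢ² = 2.462 + 1.057 + 1.874 + 1.545 + 0.773 + 0.899 = 8.610
Var(T) = 8.610 + 2 × 2.662 = 13.934
α (item deleted) = (6/5)·(1 − 8.610/13.934) = 0.46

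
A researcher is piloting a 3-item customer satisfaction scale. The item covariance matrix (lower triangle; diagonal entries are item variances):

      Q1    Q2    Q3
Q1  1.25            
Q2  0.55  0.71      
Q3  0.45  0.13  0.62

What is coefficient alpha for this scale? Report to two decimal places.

α = 0.70

Σσᵢ² = 1.25 + 0.71 + 0.62 = 2.58
Sum of off-diagonal covariances = 1.13
total variance = 2.58 + 2 × 1.13 = 4.84
α = (k/(k−1))·(1 − Σσᵢ²/total variance) = (3/2)·(1 − 2.58/4.84) = 0.70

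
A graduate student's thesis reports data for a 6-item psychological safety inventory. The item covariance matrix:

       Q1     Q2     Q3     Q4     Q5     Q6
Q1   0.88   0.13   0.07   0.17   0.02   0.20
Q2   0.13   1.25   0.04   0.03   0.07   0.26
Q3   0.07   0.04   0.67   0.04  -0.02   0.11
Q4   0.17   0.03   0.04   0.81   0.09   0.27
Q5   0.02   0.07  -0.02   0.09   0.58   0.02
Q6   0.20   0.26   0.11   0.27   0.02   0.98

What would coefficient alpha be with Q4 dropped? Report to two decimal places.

Remaining items: Q1, Q2, Q3, Q5, Q6 (k = 5).
Σσᵢ² = 0.88 + 1.25 + 0.67 + 0.58 + 0.98 = 4.36
Var(T) = 4.36 + 2 × 0.90 = 6.16
α (item deleted) = (5/4)·(1 − 4.36/6.16) = 0.37

α = 0.37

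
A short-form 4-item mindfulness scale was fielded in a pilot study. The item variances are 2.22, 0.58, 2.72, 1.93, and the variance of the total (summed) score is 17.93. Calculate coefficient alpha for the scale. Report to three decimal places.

sum of item variances = 2.22 + 0.58 + 2.72 + 1.93 = 7.45
α = (k/(k−1))·(1 − sum of item variances/σ²_total) = (4/3)·(1 − 7.45/17.93) = 0.779

α = 0.779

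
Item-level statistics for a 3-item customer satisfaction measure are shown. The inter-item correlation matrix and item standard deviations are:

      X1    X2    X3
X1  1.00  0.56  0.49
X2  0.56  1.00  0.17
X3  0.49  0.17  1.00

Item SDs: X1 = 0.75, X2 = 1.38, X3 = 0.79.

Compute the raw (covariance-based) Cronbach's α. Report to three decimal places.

Σσ²ᵢ = 0.75² + 1.38² + 0.79² = 3.0910
Covariances σ_ij = r_ij · s_i · s_j:
  σ(X1,X2) = 0.56 × 0.75 × 1.38 = 0.5796
  σ(X1,X3) = 0.49 × 0.75 × 0.79 = 0.2903
  σ(X2,X3) = 0.17 × 1.38 × 0.79 = 0.1853
σ²_T = Σσ²ᵢ + 2·Σσ_ij = 3.0910 + 2 × 1.0552 = 5.2014
α = (3/2)·(1 − 3.0910/5.2014) = 0.609

α = 0.609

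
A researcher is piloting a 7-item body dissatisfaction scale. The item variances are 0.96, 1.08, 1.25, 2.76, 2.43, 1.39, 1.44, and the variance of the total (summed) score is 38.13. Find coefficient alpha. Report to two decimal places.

α = 0.82

Σσᵢ² = 0.96 + 1.08 + 1.25 + 2.76 + 2.43 + 1.39 + 1.44 = 11.31
α = (k/(k−1))·(1 − Σσᵢ²/σ²_T) = (7/6)·(1 − 11.31/38.13) = 0.82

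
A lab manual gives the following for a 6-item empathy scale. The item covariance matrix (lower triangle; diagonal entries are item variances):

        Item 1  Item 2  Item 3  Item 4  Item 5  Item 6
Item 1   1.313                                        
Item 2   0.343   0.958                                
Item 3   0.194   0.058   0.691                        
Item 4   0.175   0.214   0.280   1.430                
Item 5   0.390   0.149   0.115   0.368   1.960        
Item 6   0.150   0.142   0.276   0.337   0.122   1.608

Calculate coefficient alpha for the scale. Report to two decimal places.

sum of item variances = 1.313 + 0.958 + 0.691 + 1.430 + 1.960 + 1.608 = 7.960
Sum of off-diagonal covariances = 3.313
Var(T) = 7.960 + 2 × 3.313 = 14.586
α = (k/(k−1))·(1 − sum of item variances/Var(T)) = (6/5)·(1 − 7.960/14.586) = 0.55

coefficient alpha = 0.55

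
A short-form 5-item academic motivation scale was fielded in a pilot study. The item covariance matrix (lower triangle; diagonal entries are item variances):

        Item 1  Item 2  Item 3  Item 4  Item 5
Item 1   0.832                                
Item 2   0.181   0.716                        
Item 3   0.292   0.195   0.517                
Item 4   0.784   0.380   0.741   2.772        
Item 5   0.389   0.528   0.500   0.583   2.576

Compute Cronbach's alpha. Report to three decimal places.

Cronbach's alpha = 0.690

Σσ²ᵢ = 0.832 + 0.716 + 0.517 + 2.772 + 2.576 = 7.413
Σ_{i<j} σ_ij = 4.573
total variance = 7.413 + 2 × 4.573 = 16.559
α = (k/(k−1))·(1 − Σσ²ᵢ/total variance) = (5/4)·(1 − 7.413/16.559) = 0.690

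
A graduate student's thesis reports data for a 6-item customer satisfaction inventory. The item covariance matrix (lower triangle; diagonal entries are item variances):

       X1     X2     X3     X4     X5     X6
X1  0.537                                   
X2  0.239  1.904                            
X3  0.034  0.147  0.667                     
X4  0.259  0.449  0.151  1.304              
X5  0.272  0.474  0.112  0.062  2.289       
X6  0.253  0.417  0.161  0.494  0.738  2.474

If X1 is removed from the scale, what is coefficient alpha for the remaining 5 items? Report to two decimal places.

Remaining items: X2, X3, X4, X5, X6 (k = 5).
Σσᵢ² = 1.904 + 0.667 + 1.304 + 2.289 + 2.474 = 8.638
σ²_total = 8.638 + 2 × 3.205 = 15.048
α (item deleted) = (5/4)·(1 − 8.638/15.048) = 0.53

α = 0.53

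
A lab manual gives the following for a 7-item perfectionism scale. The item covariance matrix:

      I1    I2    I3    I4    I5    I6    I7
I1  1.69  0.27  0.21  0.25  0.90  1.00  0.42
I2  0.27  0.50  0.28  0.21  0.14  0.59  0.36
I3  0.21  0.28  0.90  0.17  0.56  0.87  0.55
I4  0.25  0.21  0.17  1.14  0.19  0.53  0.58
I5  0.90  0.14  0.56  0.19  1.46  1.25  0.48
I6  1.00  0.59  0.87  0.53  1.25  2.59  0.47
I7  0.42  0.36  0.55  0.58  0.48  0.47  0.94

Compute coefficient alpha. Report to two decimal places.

α = 0.81

sum of item variances = 1.69 + 0.50 + 0.90 + 1.14 + 1.46 + 2.59 + 0.94 = 9.22
Sum of the distinct covariances = 10.28
total variance = 9.22 + 2 × 10.28 = 29.78
α = (k/(k−1))·(1 − sum of item variances/total variance) = (7/6)·(1 − 9.22/29.78) = 0.81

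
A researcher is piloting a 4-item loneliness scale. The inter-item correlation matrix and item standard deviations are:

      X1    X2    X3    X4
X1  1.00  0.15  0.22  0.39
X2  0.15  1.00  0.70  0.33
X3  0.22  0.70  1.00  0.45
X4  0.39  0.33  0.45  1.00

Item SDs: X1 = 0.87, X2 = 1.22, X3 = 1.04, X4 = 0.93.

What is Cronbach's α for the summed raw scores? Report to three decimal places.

Cronbach's α = 0.708

Σσ²ᵢ = 0.87² + 1.22² + 1.04² + 0.93² = 4.1918
Covariances σ_ij = r_ij · s_i · s_j:
  σ(X1,X2) = 0.15 × 0.87 × 1.22 = 0.1592
  σ(X1,X3) = 0.22 × 0.87 × 1.04 = 0.1991
  σ(X1,X4) = 0.39 × 0.87 × 0.93 = 0.3155
  σ(X2,X3) = 0.70 × 1.22 × 1.04 = 0.8882
  σ(X2,X4) = 0.33 × 1.22 × 0.93 = 0.3744
  σ(X3,X4) = 0.45 × 1.04 × 0.93 = 0.4352
σ²_T = Σσ²ᵢ + 2·Σσ_ij = 4.1918 + 2 × 2.3716 = 8.9350
α = (4/3)·(1 − 4.1918/8.9350) = 0.708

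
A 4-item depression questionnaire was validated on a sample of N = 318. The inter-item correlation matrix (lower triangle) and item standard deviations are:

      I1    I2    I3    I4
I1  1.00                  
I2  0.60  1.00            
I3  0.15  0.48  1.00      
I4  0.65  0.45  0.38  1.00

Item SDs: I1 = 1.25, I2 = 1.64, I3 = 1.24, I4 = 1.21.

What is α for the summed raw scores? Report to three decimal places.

α = 0.765

Σσ²ᵢ = 1.25² + 1.64² + 1.24² + 1.21² = 7.2538
Covariances σ_ij = r_ij · s_i · s_j:
  σ(I1,I2) = 0.60 × 1.25 × 1.64 = 1.2300
  σ(I1,I3) = 0.15 × 1.25 × 1.24 = 0.2325
  σ(I1,I4) = 0.65 × 1.25 × 1.21 = 0.9831
  σ(I2,I3) = 0.48 × 1.64 × 1.24 = 0.9761
  σ(I2,I4) = 0.45 × 1.64 × 1.21 = 0.8930
  σ(I3,I4) = 0.38 × 1.24 × 1.21 = 0.5702
σ²_T = Σσ²ᵢ + 2·Σσ_ij = 7.2538 + 2 × 4.8849 = 17.0236
α = (4/3)·(1 − 7.2538/17.0236) = 0.765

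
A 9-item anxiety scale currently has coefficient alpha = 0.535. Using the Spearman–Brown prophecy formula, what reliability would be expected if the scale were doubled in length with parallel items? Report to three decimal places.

Length factor m = 2
α' = m·α / (1 + (m−1)·α)
   = 2 × 0.535 / (1 + (2 − 1) × 0.535)
   = 1.0700 / 1.5350 = 0.697

predicted reliability = 0.697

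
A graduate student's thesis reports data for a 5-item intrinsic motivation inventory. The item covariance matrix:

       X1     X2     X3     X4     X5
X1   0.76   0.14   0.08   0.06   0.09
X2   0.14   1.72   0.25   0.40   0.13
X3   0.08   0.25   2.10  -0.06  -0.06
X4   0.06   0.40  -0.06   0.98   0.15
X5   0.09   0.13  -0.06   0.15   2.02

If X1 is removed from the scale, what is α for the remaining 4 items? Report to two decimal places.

Remaining items: X2, X3, X4, X5 (k = 4).
Σσ²ᵢ = 1.72 + 2.10 + 0.98 + 2.02 = 6.82
σ²_total = 6.82 + 2 × 0.81 = 8.44
α (item deleted) = (4/3)·(1 − 6.82/8.44) = 0.26

α = 0.26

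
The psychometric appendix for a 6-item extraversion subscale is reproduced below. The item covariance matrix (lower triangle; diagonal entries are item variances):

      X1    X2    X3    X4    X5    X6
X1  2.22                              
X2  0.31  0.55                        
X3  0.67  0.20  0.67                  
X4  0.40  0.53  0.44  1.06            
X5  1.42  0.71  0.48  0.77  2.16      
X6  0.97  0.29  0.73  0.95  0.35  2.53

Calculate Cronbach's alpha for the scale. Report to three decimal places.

Σσᵢ² = 2.22 + 0.55 + 0.67 + 1.06 + 2.16 + 2.53 = 9.19
Sum of the distinct covariances = 9.22
Var(T) = 9.19 + 2 × 9.22 = 27.63
α = (k/(k−1))·(1 − Σσᵢ²/Var(T)) = (6/5)·(1 − 9.19/27.63) = 0.801

α = 0.801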